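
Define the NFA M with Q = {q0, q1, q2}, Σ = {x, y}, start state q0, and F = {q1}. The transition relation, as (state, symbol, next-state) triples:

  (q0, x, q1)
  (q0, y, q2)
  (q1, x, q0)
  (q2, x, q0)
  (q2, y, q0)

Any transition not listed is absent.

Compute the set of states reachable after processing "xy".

∅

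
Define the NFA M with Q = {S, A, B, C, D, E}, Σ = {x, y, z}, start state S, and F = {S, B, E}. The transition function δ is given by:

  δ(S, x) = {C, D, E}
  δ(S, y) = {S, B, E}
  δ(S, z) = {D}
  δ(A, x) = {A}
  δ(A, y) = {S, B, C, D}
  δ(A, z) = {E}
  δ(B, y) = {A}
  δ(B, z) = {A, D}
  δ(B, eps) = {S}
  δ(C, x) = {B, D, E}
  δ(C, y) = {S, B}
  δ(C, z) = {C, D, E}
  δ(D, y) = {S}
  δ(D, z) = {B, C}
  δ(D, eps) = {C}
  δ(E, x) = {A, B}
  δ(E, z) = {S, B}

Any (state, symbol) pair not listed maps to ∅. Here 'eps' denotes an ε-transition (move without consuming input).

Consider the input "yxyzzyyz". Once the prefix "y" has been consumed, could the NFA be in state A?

Start in {S}.
Read 'y': S→{S, B, E}; now {S, B, E}.
State A is not in {S, B, E}.

No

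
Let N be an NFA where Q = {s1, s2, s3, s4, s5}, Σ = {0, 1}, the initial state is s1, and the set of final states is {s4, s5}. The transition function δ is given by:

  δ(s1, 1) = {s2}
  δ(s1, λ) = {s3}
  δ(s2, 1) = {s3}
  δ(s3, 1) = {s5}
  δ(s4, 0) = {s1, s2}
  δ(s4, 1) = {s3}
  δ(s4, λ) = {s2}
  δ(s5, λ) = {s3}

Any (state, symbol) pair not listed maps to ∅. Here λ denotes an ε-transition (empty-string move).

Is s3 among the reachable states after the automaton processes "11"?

Yes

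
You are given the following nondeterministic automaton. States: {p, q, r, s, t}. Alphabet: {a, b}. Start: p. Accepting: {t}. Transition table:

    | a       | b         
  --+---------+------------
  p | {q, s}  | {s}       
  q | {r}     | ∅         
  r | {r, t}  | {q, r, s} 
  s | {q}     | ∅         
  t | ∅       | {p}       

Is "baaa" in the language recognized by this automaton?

Start in {p}.
Read 'b': p→{s}; now {s}.
Read 'a': s→{q}; now {q}.
Read 'a': q→{r}; now {r}.
Read 'a': r→{r, t}; now {r, t}.
The final set {r, t} contains the accepting state t.

Yes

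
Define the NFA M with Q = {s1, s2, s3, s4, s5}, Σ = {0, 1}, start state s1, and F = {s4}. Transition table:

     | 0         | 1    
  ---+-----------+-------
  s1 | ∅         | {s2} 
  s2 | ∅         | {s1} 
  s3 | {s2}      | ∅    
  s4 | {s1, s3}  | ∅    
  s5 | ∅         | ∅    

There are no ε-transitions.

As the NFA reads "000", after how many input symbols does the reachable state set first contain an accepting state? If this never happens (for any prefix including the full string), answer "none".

none

Start in {s1}.
Read '0': s1→∅; now ∅.
The set is empty and remains empty for the remaining 2 symbols.
No reachable set along the way intersects F.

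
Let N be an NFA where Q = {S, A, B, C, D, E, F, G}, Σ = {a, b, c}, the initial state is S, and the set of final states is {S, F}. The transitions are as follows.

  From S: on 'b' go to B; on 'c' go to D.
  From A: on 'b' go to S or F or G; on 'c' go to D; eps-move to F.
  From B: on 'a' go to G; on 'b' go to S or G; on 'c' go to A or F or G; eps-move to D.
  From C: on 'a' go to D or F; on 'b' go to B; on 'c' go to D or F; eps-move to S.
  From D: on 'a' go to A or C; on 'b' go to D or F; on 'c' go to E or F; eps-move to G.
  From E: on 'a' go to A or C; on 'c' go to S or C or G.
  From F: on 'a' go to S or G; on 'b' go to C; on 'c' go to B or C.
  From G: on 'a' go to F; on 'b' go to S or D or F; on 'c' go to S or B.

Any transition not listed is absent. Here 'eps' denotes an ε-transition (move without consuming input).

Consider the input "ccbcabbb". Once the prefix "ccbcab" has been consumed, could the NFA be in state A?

Start in {S}.
Read 'c': {S} → {D, G}.
Read 'c': {D, G} → {S, B, D, E, F, G}.
Read 'b': {S, B, D, E, F, G} → {S, B, C, D, F, G}.
Read 'c': {S, B, C, D, F, G} → {S, A, B, C, D, E, F, G}.
Read 'a': {S, A, B, C, D, E, F, G} → {S, A, C, D, F, G}.
Read 'b': {S, A, C, D, F, G} → {S, B, C, D, F, G}.
State A is not in {S, B, C, D, F, G}.

No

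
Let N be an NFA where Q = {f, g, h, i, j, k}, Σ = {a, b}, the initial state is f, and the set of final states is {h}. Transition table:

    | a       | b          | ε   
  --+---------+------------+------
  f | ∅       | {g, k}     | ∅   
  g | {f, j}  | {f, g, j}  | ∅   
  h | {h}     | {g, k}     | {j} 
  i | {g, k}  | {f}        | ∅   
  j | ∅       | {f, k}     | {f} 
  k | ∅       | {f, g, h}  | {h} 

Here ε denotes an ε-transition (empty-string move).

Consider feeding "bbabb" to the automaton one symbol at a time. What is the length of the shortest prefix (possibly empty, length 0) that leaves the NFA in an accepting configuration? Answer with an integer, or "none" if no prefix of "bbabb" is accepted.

1

Start in {f}.
Read 'b': {f} → {f, g, h, j, k}.
None of the earlier sets intersect F, but {f, g, h, j, k} does.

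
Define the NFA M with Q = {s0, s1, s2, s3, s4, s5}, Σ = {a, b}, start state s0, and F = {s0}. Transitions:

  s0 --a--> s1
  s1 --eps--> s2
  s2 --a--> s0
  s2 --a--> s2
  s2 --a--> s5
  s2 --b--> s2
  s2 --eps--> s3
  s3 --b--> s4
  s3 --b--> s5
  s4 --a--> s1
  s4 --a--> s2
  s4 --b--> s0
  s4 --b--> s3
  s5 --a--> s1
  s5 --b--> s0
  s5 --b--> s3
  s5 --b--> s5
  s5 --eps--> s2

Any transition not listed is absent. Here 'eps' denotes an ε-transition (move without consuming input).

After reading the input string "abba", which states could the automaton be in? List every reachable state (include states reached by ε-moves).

{s0, s1, s2, s3, s5}

Start in {s0}.
Read 'a': {s0} → {s1, s2, s3}.
Read 'b': {s1, s2, s3} → {s2, s3, s4, s5}.
Read 'b': {s2, s3, s4, s5} → {s0, s2, s3, s4, s5}.
Read 'a': {s0, s2, s3, s4, s5} → {s0, s1, s2, s3, s5}.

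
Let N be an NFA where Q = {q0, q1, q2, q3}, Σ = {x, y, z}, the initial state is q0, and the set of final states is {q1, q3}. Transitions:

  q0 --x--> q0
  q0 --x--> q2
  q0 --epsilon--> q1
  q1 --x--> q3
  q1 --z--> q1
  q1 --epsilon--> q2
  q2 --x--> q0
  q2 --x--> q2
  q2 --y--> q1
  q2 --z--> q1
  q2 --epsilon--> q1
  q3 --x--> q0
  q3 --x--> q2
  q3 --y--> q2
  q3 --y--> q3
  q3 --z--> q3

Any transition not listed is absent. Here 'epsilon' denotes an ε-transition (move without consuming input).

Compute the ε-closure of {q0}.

{q0, q1, q2}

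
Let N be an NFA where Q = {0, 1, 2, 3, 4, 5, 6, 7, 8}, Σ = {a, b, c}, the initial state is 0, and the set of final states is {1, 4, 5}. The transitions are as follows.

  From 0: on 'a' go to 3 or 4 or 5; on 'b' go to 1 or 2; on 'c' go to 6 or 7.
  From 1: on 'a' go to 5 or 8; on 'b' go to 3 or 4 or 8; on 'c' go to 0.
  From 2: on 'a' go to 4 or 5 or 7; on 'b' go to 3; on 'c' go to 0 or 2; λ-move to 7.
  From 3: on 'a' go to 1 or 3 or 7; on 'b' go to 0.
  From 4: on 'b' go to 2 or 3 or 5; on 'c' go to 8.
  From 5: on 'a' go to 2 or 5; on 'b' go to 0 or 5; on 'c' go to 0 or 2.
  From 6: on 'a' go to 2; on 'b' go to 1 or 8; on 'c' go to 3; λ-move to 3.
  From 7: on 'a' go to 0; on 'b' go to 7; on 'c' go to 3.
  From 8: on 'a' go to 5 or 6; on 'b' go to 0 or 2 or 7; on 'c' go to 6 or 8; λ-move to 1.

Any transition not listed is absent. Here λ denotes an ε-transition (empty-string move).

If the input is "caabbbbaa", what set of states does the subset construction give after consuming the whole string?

Start in {0}.
Read 'c': 0→{6, 7}; union {6, 7}; ε-closure = {3, 6, 7}.
Read 'a': 3→{1, 3, 7}, 6→{2}, 7→{0}; now {0, 1, 2, 3, 7}.
Read 'a': 0→{3, 4, 5}, 1→{5, 8}, 2→{4, 5, 7}, 3→{1, 3, 7}, 7→{0}; now {0, 1, 3, 4, 5, 7, 8}.
Read 'b': 0→{1, 2}, 1→{3, 4, 8}, 3→{0}, 4→{2, 3, 5}, 5→{0, 5}, 7→{7}, 8→{0, 2, 7}; now {0, 1, 2, 3, 4, 5, 7, 8}.
Read 'b': 0→{1, 2}, 1→{3, 4, 8}, 2→{3}, 3→{0}, 4→{2, 3, 5}, 5→{0, 5}, 7→{7}, 8→{0, 2, 7}; now {0, 1, 2, 3, 4, 5, 7, 8}.
Read 'b': 0→{1, 2}, 1→{3, 4, 8}, 2→{3}, 3→{0}, 4→{2, 3, 5}, 5→{0, 5}, 7→{7}, 8→{0, 2, 7}; now {0, 1, 2, 3, 4, 5, 7, 8}.
Read 'b': 0→{1, 2}, 1→{3, 4, 8}, 2→{3}, 3→{0}, 4→{2, 3, 5}, 5→{0, 5}, 7→{7}, 8→{0, 2, 7}; now {0, 1, 2, 3, 4, 5, 7, 8}.
Read 'a': 0→{3, 4, 5}, 1→{5, 8}, 2→{4, 5, 7}, 3→{1, 3, 7}, 4→∅, 5→{2, 5}, 7→{0}, 8→{5, 6}; now {0, 1, 2, 3, 4, 5, 6, 7, 8}.
Read 'a': 0→{3, 4, 5}, 1→{5, 8}, 2→{4, 5, 7}, 3→{1, 3, 7}, 4→∅, 5→{2, 5}, 6→{2}, 7→{0}, 8→{5, 6}; now {0, 1, 2, 3, 4, 5, 6, 7, 8}.

{0, 1, 2, 3, 4, 5, 6, 7, 8}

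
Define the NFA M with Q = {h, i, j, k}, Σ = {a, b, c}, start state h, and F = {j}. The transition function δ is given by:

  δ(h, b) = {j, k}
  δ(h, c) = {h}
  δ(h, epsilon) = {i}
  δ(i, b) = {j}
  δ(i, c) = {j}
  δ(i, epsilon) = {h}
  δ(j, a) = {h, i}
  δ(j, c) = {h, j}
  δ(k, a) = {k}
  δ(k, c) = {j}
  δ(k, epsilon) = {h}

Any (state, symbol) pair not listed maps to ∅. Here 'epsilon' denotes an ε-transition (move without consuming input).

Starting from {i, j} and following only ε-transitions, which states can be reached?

{h, i, j}

Begin with {i, j}.
ε-move i → h; add h.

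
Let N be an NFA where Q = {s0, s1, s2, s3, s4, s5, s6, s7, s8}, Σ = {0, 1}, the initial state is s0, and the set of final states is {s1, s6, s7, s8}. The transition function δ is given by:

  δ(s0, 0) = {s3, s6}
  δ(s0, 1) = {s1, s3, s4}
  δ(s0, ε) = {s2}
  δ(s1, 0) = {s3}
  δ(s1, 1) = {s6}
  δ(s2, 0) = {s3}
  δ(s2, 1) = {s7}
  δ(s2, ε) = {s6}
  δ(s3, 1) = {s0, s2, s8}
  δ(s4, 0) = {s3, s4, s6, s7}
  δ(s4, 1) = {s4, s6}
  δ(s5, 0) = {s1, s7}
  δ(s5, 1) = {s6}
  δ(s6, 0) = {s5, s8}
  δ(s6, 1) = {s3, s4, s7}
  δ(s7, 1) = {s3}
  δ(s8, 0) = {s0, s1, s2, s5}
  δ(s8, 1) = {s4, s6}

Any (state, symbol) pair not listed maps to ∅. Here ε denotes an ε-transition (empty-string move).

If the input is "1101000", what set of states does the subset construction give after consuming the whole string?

{s0, s1, s2, s3, s4, s5, s6, s7, s8}

Start: ε-closure({s0}) = {s0, s2, s6}.
Read '1': {s0, s2, s6} → {s1, s3, s4, s7}.
Read '1': {s1, s3, s4, s7} → {s0, s2, s3, s4, s6, s8}.
Read '0': {s0, s2, s3, s4, s6, s8} → {s0, s1, s2, s3, s4, s5, s6, s7, s8}.
Read '1': {s0, s1, s2, s3, s4, s5, s6, s7, s8} → {s0, s1, s2, s3, s4, s6, s7, s8}.
Read '0': {s0, s1, s2, s3, s4, s6, s7, s8} → {s0, s1, s2, s3, s4, s5, s6, s7, s8}.
Read '0': {s0, s1, s2, s3, s4, s5, s6, s7, s8} → {s0, s1, s2, s3, s4, s5, s6, s7, s8}.
Read '0': {s0, s1, s2, s3, s4, s5, s6, s7, s8} → {s0, s1, s2, s3, s4, s5, s6, s7, s8}.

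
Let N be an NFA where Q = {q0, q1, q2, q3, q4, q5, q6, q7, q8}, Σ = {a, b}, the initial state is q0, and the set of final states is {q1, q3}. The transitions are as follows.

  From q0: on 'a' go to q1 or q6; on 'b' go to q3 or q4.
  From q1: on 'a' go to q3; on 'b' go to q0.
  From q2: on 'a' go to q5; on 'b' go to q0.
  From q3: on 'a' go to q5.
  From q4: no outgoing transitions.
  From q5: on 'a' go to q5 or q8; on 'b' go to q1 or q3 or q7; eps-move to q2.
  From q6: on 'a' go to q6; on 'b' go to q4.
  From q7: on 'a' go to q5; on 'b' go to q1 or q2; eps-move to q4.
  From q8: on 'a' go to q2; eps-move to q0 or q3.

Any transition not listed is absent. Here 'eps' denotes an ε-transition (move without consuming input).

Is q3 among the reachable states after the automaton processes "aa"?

Yes

Start in {q0}.
Read 'a': q0→{q1, q6}; now {q1, q6}.
Read 'a': q1→{q3}, q6→{q6}; now {q3, q6}.
State q3 is in {q3, q6}.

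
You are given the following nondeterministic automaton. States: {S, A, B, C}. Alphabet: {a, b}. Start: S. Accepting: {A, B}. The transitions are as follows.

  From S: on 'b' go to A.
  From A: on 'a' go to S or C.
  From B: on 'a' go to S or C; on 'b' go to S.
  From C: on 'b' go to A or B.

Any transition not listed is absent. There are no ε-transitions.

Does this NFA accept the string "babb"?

No

Start in {S}.
Read 'b': S→{A}; now {A}.
Read 'a': A→{S, C}; now {S, C}.
Read 'b': S→{A}, C→{A, B}; now {A, B}.
Read 'b': A→∅, B→{S}; now {S}.
The final set {S} contains no accepting state.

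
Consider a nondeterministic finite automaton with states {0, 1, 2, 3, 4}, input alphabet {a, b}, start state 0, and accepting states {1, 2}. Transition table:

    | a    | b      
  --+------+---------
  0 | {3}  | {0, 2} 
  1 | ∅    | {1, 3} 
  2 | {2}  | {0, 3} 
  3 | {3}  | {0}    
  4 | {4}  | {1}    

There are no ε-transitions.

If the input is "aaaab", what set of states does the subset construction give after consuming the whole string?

Start in {0}.
Read 'a': 0→{3}; now {3}.
Read 'a': 3→{3}; now {3}.
Read 'a': 3→{3}; now {3}.
Read 'a': 3→{3}; now {3}.
Read 'b': 3→{0}; now {0}.

{0}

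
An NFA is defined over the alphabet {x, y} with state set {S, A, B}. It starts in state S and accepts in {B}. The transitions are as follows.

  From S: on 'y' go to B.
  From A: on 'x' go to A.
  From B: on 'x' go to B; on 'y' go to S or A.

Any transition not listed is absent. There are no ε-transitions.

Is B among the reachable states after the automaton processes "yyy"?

Start in {S}.
Read 'y': {S} → {B}.
Read 'y': {B} → {S, A}.
Read 'y': {S, A} → {B}.
State B is in {B}.

Yes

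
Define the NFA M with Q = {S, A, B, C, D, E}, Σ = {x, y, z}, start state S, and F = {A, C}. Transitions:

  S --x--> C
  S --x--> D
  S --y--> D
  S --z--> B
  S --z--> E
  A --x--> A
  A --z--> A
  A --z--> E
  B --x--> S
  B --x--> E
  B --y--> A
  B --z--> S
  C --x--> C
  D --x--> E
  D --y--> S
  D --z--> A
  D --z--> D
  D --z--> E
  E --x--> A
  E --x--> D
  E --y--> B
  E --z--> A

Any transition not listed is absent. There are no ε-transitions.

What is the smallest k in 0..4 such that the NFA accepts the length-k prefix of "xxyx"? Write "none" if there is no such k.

Start in {S}.
Read 'x': S→{C, D}; now {C, D}.
None of the earlier sets intersect F, but {C, D} does.

1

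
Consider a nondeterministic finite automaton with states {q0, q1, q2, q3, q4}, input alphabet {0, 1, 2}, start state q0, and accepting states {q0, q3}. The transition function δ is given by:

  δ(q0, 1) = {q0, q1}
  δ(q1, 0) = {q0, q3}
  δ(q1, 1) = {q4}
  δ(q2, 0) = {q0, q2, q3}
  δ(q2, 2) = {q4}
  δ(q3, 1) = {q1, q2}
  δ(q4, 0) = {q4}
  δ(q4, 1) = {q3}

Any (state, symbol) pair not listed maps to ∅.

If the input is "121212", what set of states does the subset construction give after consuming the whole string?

∅

Start in {q0}.
Read '1': q0→{q0, q1}; now {q0, q1}.
Read '2': q0→∅, q1→∅; now ∅.
The set is empty and remains empty for the remaining 4 symbols.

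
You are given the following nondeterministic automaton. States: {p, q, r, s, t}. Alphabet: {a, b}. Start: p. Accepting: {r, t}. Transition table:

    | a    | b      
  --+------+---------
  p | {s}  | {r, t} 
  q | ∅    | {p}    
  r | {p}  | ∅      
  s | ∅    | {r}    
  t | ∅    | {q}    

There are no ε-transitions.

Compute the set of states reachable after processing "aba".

Start in {p}.
Read 'a': {p} → {s}.
Read 'b': {s} → {r}.
Read 'a': {r} → {p}.

{p}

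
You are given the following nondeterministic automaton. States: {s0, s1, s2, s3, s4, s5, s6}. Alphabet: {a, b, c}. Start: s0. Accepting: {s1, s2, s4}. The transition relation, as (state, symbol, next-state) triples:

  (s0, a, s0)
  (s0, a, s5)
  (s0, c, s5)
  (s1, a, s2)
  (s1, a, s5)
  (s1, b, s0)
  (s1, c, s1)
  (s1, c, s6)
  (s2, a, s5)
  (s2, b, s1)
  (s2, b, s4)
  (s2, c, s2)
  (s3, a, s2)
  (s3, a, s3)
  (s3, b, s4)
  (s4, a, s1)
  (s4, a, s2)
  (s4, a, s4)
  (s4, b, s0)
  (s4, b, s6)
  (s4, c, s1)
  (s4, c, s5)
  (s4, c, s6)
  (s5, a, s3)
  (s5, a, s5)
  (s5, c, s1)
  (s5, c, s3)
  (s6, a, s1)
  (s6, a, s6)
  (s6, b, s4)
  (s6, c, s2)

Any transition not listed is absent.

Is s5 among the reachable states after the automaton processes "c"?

Yes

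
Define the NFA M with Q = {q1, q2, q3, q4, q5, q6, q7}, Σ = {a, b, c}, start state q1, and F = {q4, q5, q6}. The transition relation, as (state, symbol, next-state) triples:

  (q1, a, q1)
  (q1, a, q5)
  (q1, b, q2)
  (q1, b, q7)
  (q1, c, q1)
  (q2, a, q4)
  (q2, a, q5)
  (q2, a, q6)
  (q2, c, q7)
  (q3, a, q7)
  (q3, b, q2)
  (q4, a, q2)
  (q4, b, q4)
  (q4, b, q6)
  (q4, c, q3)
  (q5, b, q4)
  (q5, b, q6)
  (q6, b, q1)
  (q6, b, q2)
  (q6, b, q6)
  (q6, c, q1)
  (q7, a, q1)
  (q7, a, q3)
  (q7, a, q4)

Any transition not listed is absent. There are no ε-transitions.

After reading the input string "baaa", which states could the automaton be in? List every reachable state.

Start in {q1}.
Read 'b': q1→{q2, q7}; now {q2, q7}.
Read 'a': q2→{q4, q5, q6}, q7→{q1, q3, q4}; now {q1, q3, q4, q5, q6}.
Read 'a': q1→{q1, q5}, q3→{q7}, q4→{q2}, q5→∅, q6→∅; now {q1, q2, q5, q7}.
Read 'a': q1→{q1, q5}, q2→{q4, q5, q6}, q5→∅, q7→{q1, q3, q4}; now {q1, q3, q4, q5, q6}.

{q1, q3, q4, q5, q6}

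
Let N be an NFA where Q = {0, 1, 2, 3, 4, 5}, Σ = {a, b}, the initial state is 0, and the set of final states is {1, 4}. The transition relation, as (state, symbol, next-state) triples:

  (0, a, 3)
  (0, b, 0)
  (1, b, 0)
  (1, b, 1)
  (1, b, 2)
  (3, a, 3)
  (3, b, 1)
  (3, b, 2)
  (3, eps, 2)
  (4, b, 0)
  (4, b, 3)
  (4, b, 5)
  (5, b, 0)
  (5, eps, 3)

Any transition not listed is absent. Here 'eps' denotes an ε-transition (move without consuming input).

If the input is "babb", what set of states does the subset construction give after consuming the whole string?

Start in {0}.
Read 'b': 0→{0}; now {0}.
Read 'a': 0→{3}; union {3}; ε-closure = {2, 3}.
Read 'b': 2→∅, 3→{1, 2}; now {1, 2}.
Read 'b': 1→{0, 1, 2}, 2→∅; now {0, 1, 2}.

{0, 1, 2}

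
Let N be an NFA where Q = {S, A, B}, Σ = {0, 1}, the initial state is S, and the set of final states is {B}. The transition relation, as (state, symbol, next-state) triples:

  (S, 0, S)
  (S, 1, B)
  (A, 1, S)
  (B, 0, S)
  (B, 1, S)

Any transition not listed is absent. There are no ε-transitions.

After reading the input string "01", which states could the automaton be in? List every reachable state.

Start in {S}.
Read '0': {S} → {S}.
Read '1': {S} → {B}.

{B}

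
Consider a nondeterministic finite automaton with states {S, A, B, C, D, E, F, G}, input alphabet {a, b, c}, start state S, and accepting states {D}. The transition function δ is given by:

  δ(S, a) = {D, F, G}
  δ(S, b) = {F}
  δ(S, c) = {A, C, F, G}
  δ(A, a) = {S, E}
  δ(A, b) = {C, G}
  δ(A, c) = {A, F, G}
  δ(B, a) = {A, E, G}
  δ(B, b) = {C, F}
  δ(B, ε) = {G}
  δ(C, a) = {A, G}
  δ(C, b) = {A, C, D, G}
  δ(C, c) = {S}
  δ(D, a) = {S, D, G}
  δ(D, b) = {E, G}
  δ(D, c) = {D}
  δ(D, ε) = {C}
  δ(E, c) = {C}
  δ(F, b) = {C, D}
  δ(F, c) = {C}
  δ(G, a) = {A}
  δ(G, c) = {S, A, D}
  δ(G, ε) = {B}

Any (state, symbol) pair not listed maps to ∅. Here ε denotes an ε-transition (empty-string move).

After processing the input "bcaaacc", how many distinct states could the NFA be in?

7

Start in {S}.
Read 'b': S→{F}; now {F}.
Read 'c': F→{C}; now {C}.
Read 'a': C→{A, G}; union {A, G}; ε-closure = {A, B, G}.
Read 'a': A→{S, E}, B→{A, E, G}, G→{A}; union {S, A, E, G}; ε-closure = {S, A, B, E, G}.
Read 'a': S→{D, F, G}, A→{S, E}, B→{A, E, G}, E→∅, G→{A}; union {S, A, D, E, F, G}; ε-closure = {S, A, B, C, D, E, F, G}.
Read 'c': S→{A, C, F, G}, A→{A, F, G}, B→∅, C→{S}, D→{D}, E→{C}, F→{C}, G→{S, A, D}; union {S, A, C, D, F, G}; ε-closure = {S, A, B, C, D, F, G}.
Read 'c': S→{A, C, F, G}, A→{A, F, G}, B→∅, C→{S}, D→{D}, F→{C}, G→{S, A, D}; union {S, A, C, D, F, G}; ε-closure = {S, A, B, C, D, F, G}.
That set has 7 states.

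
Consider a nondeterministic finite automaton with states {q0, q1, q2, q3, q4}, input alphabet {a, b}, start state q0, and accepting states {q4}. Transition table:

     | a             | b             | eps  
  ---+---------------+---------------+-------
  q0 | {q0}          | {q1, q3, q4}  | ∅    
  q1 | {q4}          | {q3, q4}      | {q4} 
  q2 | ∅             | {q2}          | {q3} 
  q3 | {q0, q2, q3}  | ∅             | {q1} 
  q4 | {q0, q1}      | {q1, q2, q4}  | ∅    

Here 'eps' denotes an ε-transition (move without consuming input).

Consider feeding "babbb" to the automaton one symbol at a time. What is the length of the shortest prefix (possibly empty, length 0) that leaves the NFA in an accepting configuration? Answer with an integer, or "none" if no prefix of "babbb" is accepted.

1

Start in {q0}.
Read 'b': {q0} → {q1, q3, q4}.
None of the earlier sets intersect F, but {q1, q3, q4} does.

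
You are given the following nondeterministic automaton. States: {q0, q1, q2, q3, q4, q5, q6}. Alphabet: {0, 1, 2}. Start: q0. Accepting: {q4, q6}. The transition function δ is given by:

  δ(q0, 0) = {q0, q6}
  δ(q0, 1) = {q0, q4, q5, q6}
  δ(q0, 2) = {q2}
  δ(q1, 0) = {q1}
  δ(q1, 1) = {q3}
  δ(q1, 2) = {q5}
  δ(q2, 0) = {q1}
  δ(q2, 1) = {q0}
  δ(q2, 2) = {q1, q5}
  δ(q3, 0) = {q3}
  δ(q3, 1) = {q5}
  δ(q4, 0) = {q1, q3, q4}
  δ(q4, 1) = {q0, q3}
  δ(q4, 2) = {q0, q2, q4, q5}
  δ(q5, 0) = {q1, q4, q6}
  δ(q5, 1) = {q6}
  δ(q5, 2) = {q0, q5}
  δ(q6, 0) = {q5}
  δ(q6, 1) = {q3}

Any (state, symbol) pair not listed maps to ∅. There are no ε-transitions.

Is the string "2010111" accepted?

Start in {q0}.
Read '2': q0→{q2}; now {q2}.
Read '0': q2→{q1}; now {q1}.
Read '1': q1→{q3}; now {q3}.
Read '0': q3→{q3}; now {q3}.
Read '1': q3→{q5}; now {q5}.
Read '1': q5→{q6}; now {q6}.
Read '1': q6→{q3}; now {q3}.
The final set {q3} contains no accepting state.

No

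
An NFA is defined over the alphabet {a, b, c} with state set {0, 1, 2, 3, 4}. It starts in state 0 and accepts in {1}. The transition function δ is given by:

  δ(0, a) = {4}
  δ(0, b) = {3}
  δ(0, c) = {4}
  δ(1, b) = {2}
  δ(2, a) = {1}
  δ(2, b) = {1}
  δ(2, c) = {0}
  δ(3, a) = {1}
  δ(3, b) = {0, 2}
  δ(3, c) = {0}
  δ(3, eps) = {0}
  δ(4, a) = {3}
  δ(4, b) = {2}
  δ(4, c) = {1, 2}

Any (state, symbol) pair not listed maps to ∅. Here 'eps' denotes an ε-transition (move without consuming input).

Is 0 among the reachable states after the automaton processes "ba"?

Start in {0}.
Read 'b': 0→{3}; union {3}; ε-closure = {0, 3}.
Read 'a': 0→{4}, 3→{1}; now {1, 4}.
State 0 is not in {1, 4}.

No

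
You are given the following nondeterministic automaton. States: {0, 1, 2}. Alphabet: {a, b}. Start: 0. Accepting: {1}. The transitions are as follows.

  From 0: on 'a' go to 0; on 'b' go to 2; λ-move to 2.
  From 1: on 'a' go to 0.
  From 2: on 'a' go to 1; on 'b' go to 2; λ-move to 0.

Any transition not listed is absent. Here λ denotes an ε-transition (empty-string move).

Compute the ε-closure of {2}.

Begin with {2}.
ε-move 2 → 0; add 0.

{0, 2}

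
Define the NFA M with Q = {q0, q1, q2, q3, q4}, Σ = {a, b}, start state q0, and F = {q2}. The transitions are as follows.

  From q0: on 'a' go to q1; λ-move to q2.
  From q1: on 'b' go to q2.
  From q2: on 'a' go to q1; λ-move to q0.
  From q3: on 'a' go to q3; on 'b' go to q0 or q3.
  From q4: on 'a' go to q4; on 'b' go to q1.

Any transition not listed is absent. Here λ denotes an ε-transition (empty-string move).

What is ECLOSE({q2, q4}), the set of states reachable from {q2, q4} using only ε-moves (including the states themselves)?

{q0, q2, q4}

Begin with {q2, q4}.
ε-move q2 → q0; add q0.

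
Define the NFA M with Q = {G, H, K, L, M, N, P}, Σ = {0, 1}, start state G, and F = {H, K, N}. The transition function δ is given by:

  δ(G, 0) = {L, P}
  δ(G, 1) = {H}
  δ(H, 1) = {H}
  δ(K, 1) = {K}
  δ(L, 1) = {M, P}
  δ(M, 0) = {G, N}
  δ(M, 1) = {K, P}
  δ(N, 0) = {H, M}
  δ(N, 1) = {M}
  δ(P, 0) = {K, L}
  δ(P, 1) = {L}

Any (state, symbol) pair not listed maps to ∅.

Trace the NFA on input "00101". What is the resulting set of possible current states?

{H, K, M, P}

Start in {G}.
Read '0': G→{L, P}; now {L, P}.
Read '0': L→∅, P→{K, L}; now {K, L}.
Read '1': K→{K}, L→{M, P}; now {K, M, P}.
Read '0': K→∅, M→{G, N}, P→{K, L}; now {G, K, L, N}.
Read '1': G→{H}, K→{K}, L→{M, P}, N→{M}; now {H, K, M, P}.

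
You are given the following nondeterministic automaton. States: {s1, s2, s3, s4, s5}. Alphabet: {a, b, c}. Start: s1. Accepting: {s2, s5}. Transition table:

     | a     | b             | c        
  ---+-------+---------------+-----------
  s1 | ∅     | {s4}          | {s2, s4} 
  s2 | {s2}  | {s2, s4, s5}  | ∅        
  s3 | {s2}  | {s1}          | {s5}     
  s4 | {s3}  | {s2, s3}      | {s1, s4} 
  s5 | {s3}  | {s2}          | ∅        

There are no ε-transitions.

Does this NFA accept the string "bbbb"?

Start in {s1}.
Read 'b': {s1} → {s4}.
Read 'b': {s4} → {s2, s3}.
Read 'b': {s2, s3} → {s1, s2, s4, s5}.
Read 'b': {s1, s2, s4, s5} → {s2, s3, s4, s5}.
The final set {s2, s3, s4, s5} contains the accepting states s2, s5.

Yes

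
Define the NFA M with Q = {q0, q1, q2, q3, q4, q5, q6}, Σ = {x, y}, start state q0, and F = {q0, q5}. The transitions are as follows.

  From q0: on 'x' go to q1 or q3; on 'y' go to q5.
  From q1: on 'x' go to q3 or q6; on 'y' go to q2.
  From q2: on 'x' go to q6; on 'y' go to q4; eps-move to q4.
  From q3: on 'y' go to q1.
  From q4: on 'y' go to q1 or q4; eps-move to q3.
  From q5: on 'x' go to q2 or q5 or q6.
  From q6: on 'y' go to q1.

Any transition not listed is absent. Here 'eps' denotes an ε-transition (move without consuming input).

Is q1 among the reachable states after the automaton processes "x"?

Start in {q0}.
Read 'x': q0→{q1, q3}; now {q1, q3}.
State q1 is in {q1, q3}.

Yes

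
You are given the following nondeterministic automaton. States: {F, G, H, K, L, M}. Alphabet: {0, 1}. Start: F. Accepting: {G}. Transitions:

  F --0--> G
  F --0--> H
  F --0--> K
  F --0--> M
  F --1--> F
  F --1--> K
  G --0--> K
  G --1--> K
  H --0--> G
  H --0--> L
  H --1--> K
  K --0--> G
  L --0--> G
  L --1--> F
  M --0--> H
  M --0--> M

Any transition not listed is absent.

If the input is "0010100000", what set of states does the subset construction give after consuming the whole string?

{G}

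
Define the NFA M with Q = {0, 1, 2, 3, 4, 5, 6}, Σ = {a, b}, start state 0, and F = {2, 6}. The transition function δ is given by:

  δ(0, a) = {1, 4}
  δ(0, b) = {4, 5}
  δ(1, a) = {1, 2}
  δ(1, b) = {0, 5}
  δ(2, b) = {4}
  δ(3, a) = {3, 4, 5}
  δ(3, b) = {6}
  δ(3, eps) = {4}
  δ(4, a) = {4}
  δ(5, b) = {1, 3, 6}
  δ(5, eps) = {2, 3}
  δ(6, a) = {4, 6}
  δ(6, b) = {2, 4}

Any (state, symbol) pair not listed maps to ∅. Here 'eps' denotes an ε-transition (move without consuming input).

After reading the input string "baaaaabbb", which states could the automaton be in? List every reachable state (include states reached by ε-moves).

{1, 2, 3, 4, 5, 6}

Start in {0}.
Read 'b': 0→{4, 5}; union {4, 5}; ε-closure = {2, 3, 4, 5}.
Read 'a': 2→∅, 3→{3, 4, 5}, 4→{4}, 5→∅; union {3, 4, 5}; ε-closure = {2, 3, 4, 5}.
Read 'a': 2→∅, 3→{3, 4, 5}, 4→{4}, 5→∅; union {3, 4, 5}; ε-closure = {2, 3, 4, 5}.
Read 'a': 2→∅, 3→{3, 4, 5}, 4→{4}, 5→∅; union {3, 4, 5}; ε-closure = {2, 3, 4, 5}.
Read 'a': 2→∅, 3→{3, 4, 5}, 4→{4}, 5→∅; union {3, 4, 5}; ε-closure = {2, 3, 4, 5}.
Read 'a': 2→∅, 3→{3, 4, 5}, 4→{4}, 5→∅; union {3, 4, 5}; ε-closure = {2, 3, 4, 5}.
Read 'b': 2→{4}, 3→{6}, 4→∅, 5→{1, 3, 6}; now {1, 3, 4, 6}.
Read 'b': 1→{0, 5}, 3→{6}, 4→∅, 6→{2, 4}; union {0, 2, 4, 5, 6}; ε-closure = {0, 2, 3, 4, 5, 6}.
Read 'b': 0→{4, 5}, 2→{4}, 3→{6}, 4→∅, 5→{1, 3, 6}, 6→{2, 4}; now {1, 2, 3, 4, 5, 6}.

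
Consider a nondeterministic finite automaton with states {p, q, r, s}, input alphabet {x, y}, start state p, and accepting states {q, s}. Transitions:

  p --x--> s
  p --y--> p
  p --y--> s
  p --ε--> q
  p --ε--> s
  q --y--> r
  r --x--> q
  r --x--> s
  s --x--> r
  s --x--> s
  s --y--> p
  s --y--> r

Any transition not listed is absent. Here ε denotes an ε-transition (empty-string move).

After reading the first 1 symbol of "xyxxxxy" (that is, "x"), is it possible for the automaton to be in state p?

Start: ε-closure({p}) = {p, q, s}.
Read 'x': p→{s}, q→∅, s→{r, s}; now {r, s}.
State p is not in {r, s}.

No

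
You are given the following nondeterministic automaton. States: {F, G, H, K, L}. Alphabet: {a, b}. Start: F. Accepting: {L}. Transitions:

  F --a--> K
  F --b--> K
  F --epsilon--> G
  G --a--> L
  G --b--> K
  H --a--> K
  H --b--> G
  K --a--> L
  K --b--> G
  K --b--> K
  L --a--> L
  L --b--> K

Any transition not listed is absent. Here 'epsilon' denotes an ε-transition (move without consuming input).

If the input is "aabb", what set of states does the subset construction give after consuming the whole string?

{G, K}

Start: ε-closure({F}) = {F, G}.
Read 'a': {F, G} → {K, L}.
Read 'a': {K, L} → {L}.
Read 'b': {L} → {K}.
Read 'b': {K} → {G, K}.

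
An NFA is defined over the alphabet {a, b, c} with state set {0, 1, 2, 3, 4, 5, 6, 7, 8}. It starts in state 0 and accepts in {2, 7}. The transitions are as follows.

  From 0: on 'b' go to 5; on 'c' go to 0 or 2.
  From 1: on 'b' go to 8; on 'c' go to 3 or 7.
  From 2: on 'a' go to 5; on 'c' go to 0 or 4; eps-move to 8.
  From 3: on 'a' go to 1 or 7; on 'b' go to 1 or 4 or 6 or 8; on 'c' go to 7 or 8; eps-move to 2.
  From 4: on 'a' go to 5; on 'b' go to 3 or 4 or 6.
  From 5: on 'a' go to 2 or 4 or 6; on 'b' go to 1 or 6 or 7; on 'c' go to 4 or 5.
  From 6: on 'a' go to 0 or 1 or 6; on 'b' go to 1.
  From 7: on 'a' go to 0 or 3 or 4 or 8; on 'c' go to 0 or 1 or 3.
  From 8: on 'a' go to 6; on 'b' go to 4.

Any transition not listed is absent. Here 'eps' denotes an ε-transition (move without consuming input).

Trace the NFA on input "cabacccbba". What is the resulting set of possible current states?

{0, 1, 2, 3, 4, 5, 6, 7, 8}

Start in {0}.
Read 'c': 0→{0, 2}; union {0, 2}; ε-closure = {0, 2, 8}.
Read 'a': 0→∅, 2→{5}, 8→{6}; now {5, 6}.
Read 'b': 5→{1, 6, 7}, 6→{1}; now {1, 6, 7}.
Read 'a': 1→∅, 6→{0, 1, 6}, 7→{0, 3, 4, 8}; union {0, 1, 3, 4, 6, 8}; ε-closure = {0, 1, 2, 3, 4, 6, 8}.
Read 'c': 0→{0, 2}, 1→{3, 7}, 2→{0, 4}, 3→{7, 8}, 4→∅, 6→∅, 8→∅; now {0, 2, 3, 4, 7, 8}.
Read 'c': 0→{0, 2}, 2→{0, 4}, 3→{7, 8}, 4→∅, 7→{0, 1, 3}, 8→∅; now {0, 1, 2, 3, 4, 7, 8}.
Read 'c': 0→{0, 2}, 1→{3, 7}, 2→{0, 4}, 3→{7, 8}, 4→∅, 7→{0, 1, 3}, 8→∅; now {0, 1, 2, 3, 4, 7, 8}.
Read 'b': 0→{5}, 1→{8}, 2→∅, 3→{1, 4, 6, 8}, 4→{3, 4, 6}, 7→∅, 8→{4}; union {1, 3, 4, 5, 6, 8}; ε-closure = {1, 2, 3, 4, 5, 6, 8}.
Read 'b': 1→{8}, 2→∅, 3→{1, 4, 6, 8}, 4→{3, 4, 6}, 5→{1, 6, 7}, 6→{1}, 8→{4}; union {1, 3, 4, 6, 7, 8}; ε-closure = {1, 2, 3, 4, 6, 7, 8}.
Read 'a': 1→∅, 2→{5}, 3→{1, 7}, 4→{5}, 6→{0, 1, 6}, 7→{0, 3, 4, 8}, 8→{6}; union {0, 1, 3, 4, 5, 6, 7, 8}; ε-closure = {0, 1, 2, 3, 4, 5, 6, 7, 8}.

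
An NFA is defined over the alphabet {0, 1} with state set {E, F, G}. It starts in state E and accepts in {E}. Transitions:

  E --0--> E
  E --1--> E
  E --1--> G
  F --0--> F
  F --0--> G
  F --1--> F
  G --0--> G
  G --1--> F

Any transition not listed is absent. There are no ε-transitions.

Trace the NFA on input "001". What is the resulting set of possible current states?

Start in {E}.
Read '0': {E} → {E}.
Read '0': {E} → {E}.
Read '1': {E} → {E, G}.

{E, G}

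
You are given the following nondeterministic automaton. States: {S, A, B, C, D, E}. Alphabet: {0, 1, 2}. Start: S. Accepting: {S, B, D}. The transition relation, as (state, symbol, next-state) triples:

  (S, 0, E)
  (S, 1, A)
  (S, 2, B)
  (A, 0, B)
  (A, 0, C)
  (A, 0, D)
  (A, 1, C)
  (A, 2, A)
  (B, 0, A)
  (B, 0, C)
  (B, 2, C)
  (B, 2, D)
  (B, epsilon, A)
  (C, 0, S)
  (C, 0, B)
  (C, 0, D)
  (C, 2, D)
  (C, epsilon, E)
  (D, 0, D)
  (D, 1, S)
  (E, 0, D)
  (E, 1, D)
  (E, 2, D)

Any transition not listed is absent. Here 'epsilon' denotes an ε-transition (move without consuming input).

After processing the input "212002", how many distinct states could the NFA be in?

Start in {S}.
Read '2': S→{B}; union {B}; ε-closure = {A, B}.
Read '1': A→{C}, B→∅; union {C}; ε-closure = {C, E}.
Read '2': C→{D}, E→{D}; now {D}.
Read '0': D→{D}; now {D}.
Read '0': D→{D}; now {D}.
Read '2': D→∅; now ∅.
That set has 0 states.

0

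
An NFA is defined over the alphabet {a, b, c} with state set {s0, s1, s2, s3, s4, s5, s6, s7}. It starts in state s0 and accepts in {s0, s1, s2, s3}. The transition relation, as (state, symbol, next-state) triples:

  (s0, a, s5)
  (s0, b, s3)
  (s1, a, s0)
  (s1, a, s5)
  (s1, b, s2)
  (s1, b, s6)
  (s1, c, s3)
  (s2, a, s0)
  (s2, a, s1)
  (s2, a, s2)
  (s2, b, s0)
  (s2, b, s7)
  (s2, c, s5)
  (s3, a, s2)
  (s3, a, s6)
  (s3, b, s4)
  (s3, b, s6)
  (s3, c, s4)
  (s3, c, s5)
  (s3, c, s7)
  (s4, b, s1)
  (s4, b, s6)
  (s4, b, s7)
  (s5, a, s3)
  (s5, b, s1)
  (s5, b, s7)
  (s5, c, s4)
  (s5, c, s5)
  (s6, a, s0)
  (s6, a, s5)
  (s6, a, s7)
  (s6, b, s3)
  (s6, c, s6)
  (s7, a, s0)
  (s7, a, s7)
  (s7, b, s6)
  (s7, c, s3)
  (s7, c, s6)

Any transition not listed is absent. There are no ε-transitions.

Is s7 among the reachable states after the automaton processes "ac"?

Start in {s0}.
Read 'a': {s0} → {s5}.
Read 'c': {s5} → {s4, s5}.
State s7 is not in {s4, s5}.

No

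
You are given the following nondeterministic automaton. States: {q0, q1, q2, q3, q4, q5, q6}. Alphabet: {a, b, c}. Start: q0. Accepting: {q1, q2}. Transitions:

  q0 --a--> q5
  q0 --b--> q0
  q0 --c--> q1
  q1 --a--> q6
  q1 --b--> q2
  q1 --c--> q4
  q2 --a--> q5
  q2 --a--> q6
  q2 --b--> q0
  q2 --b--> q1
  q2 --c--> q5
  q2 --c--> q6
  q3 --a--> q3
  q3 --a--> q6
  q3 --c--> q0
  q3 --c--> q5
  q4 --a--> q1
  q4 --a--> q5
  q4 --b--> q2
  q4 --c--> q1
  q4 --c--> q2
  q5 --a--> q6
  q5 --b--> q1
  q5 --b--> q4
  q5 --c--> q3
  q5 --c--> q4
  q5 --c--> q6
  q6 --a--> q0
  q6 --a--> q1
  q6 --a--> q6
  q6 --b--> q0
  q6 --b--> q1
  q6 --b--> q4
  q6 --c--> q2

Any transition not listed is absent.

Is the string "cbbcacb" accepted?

Yes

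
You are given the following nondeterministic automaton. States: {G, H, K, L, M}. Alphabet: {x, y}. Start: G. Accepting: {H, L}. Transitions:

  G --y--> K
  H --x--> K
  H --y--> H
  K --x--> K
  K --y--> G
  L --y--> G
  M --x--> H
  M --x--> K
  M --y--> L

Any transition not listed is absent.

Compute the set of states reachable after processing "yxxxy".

{G}

Start in {G}.
Read 'y': {G} → {K}.
Read 'x': {K} → {K}.
Read 'x': {K} → {K}.
Read 'x': {K} → {K}.
Read 'y': {K} → {G}.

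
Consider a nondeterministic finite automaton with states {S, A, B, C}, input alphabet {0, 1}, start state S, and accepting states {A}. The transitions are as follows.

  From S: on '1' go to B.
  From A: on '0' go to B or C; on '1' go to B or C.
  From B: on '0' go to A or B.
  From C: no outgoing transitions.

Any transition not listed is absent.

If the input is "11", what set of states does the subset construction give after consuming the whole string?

∅

Start in {S}.
Read '1': {S} → {B}.
Read '1': {B} → ∅.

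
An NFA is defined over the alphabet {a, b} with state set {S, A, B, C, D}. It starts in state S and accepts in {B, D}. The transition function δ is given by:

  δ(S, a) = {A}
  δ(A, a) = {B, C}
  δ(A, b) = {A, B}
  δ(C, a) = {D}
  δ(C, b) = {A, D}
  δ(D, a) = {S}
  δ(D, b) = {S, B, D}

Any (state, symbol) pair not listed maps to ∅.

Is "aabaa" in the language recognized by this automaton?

Yes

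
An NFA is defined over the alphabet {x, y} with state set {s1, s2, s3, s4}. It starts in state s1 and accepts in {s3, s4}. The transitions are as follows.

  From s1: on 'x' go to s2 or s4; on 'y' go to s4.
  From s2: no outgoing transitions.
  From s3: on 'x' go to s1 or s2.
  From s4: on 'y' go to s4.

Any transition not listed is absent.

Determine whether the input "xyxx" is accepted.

No

Start in {s1}.
Read 'x': {s1} → {s2, s4}.
Read 'y': {s2, s4} → {s4}.
Read 'x': {s4} → ∅.
The set is empty and remains empty for the remaining 1 symbol.
The final set ∅ contains no accepting state.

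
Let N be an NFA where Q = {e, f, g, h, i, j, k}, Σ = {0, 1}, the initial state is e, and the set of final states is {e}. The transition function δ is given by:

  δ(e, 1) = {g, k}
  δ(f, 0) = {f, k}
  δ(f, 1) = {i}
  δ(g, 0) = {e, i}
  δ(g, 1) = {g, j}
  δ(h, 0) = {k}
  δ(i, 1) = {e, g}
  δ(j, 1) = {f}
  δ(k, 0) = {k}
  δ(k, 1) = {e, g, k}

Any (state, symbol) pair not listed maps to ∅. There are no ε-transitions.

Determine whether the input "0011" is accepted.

No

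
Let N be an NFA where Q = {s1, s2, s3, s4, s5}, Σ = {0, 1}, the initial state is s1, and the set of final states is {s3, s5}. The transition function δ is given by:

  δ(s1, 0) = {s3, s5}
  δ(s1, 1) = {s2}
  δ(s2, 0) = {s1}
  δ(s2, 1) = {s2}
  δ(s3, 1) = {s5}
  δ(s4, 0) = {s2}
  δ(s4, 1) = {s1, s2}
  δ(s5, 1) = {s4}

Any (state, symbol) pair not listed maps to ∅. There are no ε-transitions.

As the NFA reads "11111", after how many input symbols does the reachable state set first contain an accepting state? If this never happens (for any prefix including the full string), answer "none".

Start in {s1}.
Read '1': {s1} → {s2}.
Read '1': {s2} → {s2}.
Read '1': {s2} → {s2}.
Read '1': {s2} → {s2}.
Read '1': {s2} → {s2}.
No reachable set along the way intersects F.

none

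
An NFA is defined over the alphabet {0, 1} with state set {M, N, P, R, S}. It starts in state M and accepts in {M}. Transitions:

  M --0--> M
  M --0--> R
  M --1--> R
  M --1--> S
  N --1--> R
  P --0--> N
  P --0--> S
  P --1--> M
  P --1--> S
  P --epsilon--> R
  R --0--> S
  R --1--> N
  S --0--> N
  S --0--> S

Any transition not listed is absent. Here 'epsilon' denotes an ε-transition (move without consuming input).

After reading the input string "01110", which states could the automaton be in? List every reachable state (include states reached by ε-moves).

{S}

Start in {M}.
Read '0': {M} → {M, R}.
Read '1': {M, R} → {N, R, S}.
Read '1': {N, R, S} → {N, R}.
Read '1': {N, R} → {N, R}.
Read '0': {N, R} → {S}.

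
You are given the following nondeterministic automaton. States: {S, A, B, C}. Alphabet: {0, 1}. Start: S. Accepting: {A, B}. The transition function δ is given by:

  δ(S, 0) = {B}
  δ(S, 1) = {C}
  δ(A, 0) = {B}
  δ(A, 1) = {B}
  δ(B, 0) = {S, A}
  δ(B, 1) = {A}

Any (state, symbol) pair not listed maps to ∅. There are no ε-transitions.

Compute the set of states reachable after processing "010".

Start in {S}.
Read '0': S→{B}; now {B}.
Read '1': B→{A}; now {A}.
Read '0': A→{B}; now {B}.

{B}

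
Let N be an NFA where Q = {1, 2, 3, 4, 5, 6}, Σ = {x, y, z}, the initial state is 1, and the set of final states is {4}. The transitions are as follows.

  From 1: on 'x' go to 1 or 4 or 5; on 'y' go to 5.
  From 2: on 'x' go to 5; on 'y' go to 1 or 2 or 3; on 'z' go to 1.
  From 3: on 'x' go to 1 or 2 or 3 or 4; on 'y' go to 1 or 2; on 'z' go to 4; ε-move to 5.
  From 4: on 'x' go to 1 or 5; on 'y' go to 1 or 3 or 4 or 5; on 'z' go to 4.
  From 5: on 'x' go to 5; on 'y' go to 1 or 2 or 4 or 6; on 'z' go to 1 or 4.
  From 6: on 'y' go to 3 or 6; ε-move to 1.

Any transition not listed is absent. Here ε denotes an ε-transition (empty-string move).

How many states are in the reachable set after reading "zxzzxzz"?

0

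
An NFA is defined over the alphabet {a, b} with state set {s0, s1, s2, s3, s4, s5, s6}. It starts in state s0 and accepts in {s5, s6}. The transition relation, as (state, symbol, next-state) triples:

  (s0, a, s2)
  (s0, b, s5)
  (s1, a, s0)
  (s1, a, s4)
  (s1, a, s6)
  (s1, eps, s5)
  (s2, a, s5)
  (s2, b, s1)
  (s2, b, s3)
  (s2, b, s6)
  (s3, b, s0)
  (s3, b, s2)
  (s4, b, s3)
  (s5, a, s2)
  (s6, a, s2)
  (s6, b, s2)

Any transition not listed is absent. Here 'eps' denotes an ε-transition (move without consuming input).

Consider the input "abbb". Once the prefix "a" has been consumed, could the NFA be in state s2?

Yes

Start in {s0}.
Read 'a': s0→{s2}; now {s2}.
State s2 is in {s2}.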